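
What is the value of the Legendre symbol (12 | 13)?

Euler's criterion: (12/13) ≡ 12^6 (mod 13).
12^2 ≡ 1 (mod 13)
12^4 ≡ 1 (mod 13)
12^6 = 12^(4+2) ≡ 1 (mod 13).
Result is 1, so (12/13) = 1.

1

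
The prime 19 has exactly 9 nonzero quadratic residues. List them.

1 4 5 6 7 9 11 16 17

Square k = 1,…,9 (k and 19−k give the same square):
1²=1, 2²=4, 3²=9, 4²=16, 5²≡6, 6²≡17, 7²≡11, 8²≡7, 9²≡5 (mod 19).
So the quadratic residues mod 19 are {1, 4, 5, 6, 7, 9, 11, 16, 17}.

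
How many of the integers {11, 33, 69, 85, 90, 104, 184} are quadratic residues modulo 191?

(11/191) = -1 → non-residue.
(33/191) = -1 → non-residue.
(69/191) = +1 → QR.
(85/191) = +1 → QR.
(90/191) = +1 → QR.
(104/191) = +1 → QR.
(184/191) = +1 → QR.
Total quadratic residues among the 7: 5.

5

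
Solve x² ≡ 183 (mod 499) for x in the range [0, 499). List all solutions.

217, 282

Since 499 ≡ 3 (mod 4), a square root of 183 is 183^((499+1)/4) = 183^125 mod 499.
Repeated squaring: 183^2≡56, 183^4≡142, 183^8≡204, 183^16≡199, 183^32≡180, 183^64≡464 (mod 499).
183^125 = 183^(64+32+16+8+4+1) ≡ 282 (mod 499).
Check: 282² = 79524 ≡ 183 (mod 499). The two roots are 217 and 282.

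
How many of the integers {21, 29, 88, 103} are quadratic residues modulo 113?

(21/113) = -1 → non-residue.
(29/113) = -1 → non-residue.
(88/113) = +1 → QR.
(103/113) = -1 → non-residue.
Total quadratic residues among the 4: 1.

1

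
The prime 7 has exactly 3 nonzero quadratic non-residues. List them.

3, 5, 6

Square k = 1,…,3 (k and 7−k give the same square):
1²=1, 2²=4, 3²≡2 (mod 7).
The residues are {1, 2, 4}; the non-residues are the remaining 3 nonzero classes.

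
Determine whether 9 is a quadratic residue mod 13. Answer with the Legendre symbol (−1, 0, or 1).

1

Reciprocity: 9 ≡ 1 and 13 ≡ 1 (mod 4), so (9/13) = +(13/9).
Reduce top mod 9: now compute (4/9).
Pull out 2^2: since 9 ≡ 1 (mod 8), (2/9) = +1, so (2/9)^2 = +1.
Reached (1/9) = 1. Collecting the sign flips along the way, the symbol is +1.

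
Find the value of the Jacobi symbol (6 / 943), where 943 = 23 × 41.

-1

Pull out 2: since 943 ≡ 7 (mod 8), (2/943) = +1.
Reciprocity: 3 ≡ 3 and 943 ≡ 3 (mod 4), so (3/943) = −(943/3).
Reduce top mod 3: now compute (1/3).
Reached (1/3) = 1. Collecting the sign flips along the way, the symbol is -1.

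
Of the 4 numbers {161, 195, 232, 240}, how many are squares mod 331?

3

(161/331) = +1 → QR.
(195/331) = +1 → QR.
(232/331) = +1 → QR.
(240/331) = -1 → non-residue.
Total quadratic residues among the 4: 3.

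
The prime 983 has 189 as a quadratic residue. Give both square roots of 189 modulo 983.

Since 983 ≡ 3 (mod 4), a square root of 189 is 189^((983+1)/4) = 189^246 mod 983.
Repeated squaring: 189^2≡333, 189^4≡793, 189^8≡712, 189^16≡699, 189^32≡50, 189^64≡534, 189^128≡86 (mod 983).
189^246 = 189^(128+64+32+16+4+2) ≡ 130 (mod 983).
Check: 130² = 16900 ≡ 189 (mod 983). The two roots are 130 and 853.

130, 853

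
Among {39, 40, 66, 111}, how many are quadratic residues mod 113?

1

(39/113) = -1 → non-residue.
(40/113) = -1 → non-residue.
(66/113) = -1 → non-residue.
(111/113) = +1 → QR.
Total quadratic residues among the 4: 1.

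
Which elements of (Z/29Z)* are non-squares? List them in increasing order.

2, 3, 8, 10, 11, 12, 14, 15, 17, 18, 19, 21, 26, 27

Square k = 1,…,14 (k and 29−k give the same square):
1²=1, 2²=4, 3²=9, 4²=16, 5²=25, 6²≡7, 7²≡20, 8²≡6, 9²≡23, 10²≡13, 11²≡5, 12²≡28, 13²≡24, 14²≡22 (mod 29).
The residues are {1, 4, 5, 6, 7, 9, 13, 16, 20, 22, 23, 24, 25, 28}; the non-residues are the remaining 14 nonzero classes.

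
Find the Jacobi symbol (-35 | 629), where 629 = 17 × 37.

First reduce: -35 ≡ 594 (mod 629).
Pull out 2: since 629 ≡ 5 (mod 8), (2/629) = -1.
Reciprocity: 297 ≡ 1 and 629 ≡ 1 (mod 4), so (297/629) = +(629/297).
Reduce top mod 297: now compute (35/297).
Reciprocity: 35 ≡ 3 and 297 ≡ 1 (mod 4), so (35/297) = +(297/35).
Reduce top mod 35: now compute (17/35).
Reciprocity: 17 ≡ 1 and 35 ≡ 3 (mod 4), so (17/35) = +(35/17).
Reduce top mod 17: now compute (1/17).
Reached (1/17) = 1. Collecting the sign flips along the way, the symbol is -1.

-1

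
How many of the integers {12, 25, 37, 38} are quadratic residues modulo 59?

2

(12/59) = +1 → QR.
(25/59) = +1 → QR.
(37/59) = -1 → non-residue.
(38/59) = -1 → non-residue.
Total quadratic residues among the 4: 2.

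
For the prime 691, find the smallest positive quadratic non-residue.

(2/691) = −1, so 2 is the smallest positive non-residue mod 691.

2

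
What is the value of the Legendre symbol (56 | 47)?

1

First reduce: 56 ≡ 9 (mod 47).
Reciprocity: 9 ≡ 1 and 47 ≡ 3 (mod 4), so (9/47) = +(47/9).
Reduce top mod 9: now compute (2/9).
Pull out 2: since 9 ≡ 1 (mod 8), (2/9) = +1.
Reached (1/9) = 1. Collecting the sign flips along the way, the symbol is +1.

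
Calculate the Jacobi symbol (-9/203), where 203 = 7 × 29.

First reduce: -9 ≡ 194 (mod 203).
Pull out 2: since 203 ≡ 3 (mod 8), (2/203) = -1.
Reciprocity: 97 ≡ 1 and 203 ≡ 3 (mod 4), so (97/203) = +(203/97).
Reduce top mod 97: now compute (9/97).
Reciprocity: 9 ≡ 1 and 97 ≡ 1 (mod 4), so (9/97) = +(97/9).
Reduce top mod 9: now compute (7/9).
Reciprocity: 7 ≡ 3 and 9 ≡ 1 (mod 4), so (7/9) = +(9/7).
Reduce top mod 7: now compute (2/7).
Pull out 2: since 7 ≡ 7 (mod 8), (2/7) = +1.
Reached (1/7) = 1. Collecting the sign flips along the way, the symbol is -1.

-1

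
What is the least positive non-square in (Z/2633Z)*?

3

(2/2633) = +1, so 2 is a residue.
(3/2633) = −1, so 3 is the smallest positive non-residue mod 2633.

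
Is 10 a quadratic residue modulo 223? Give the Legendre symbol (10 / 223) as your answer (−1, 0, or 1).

-1

Euler's criterion: (10/223) ≡ 10^111 (mod 223).
10^2 ≡ 100 (mod 223)
10^4 ≡ 188 (mod 223)
10^8 ≡ 110 (mod 223)
10^16 ≡ 58 (mod 223)
10^32 ≡ 19 (mod 223)
10^64 ≡ 138 (mod 223)
10^111 = 10^(64+32+8+4+2+1) ≡ 222 (mod 223).
Result is 222 ≡ −1, so (10/223) = −1.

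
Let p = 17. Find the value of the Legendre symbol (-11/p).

-1

First reduce: -11 ≡ 6 (mod 17).
Pull out 2: since 17 ≡ 1 (mod 8), (2/17) = +1.
Reciprocity: 3 ≡ 3 and 17 ≡ 1 (mod 4), so (3/17) = +(17/3).
Reduce top mod 3: now compute (2/3).
Pull out 2: since 3 ≡ 3 (mod 8), (2/3) = -1.
Reached (1/3) = 1. Collecting the sign flips along the way, the symbol is -1.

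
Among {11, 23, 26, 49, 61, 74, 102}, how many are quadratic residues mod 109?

5

(11/109) = -1 → non-residue.
(23/109) = -1 → non-residue.
(26/109) = +1 → QR.
(49/109) = +1 → QR.
(61/109) = +1 → QR.
(74/109) = +1 → QR.
(102/109) = +1 → QR.
Total quadratic residues among the 7: 5.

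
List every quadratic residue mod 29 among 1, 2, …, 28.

Square k = 1,…,14 (k and 29−k give the same square):
1²=1, 2²=4, 3²=9, 4²=16, 5²=25, 6²≡7, 7²≡20, 8²≡6, 9²≡23, 10²≡13, 11²≡5, 12²≡28, 13²≡24, 14²≡22 (mod 29).
So the quadratic residues mod 29 are {1, 4, 5, 6, 7, 9, 13, 16, 20, 22, 23, 24, 25, 28}.

1, 4, 5, 6, 7, 9, 13, 16, 20, 22, 23, 24, 25, 28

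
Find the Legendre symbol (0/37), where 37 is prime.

0

Top reduces to 0: gcd > 1, so the symbol is 0.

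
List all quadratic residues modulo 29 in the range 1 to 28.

Square k = 1,…,14 (k and 29−k give the same square):
1²=1, 2²=4, 3²=9, 4²=16, 5²=25, 6²≡7, 7²≡20, 8²≡6, 9²≡23, 10²≡13, 11²≡5, 12²≡28, 13²≡24, 14²≡22 (mod 29).
So the quadratic residues mod 29 are {1, 4, 5, 6, 7, 9, 13, 16, 20, 22, 23, 24, 25, 28}.

1,4,5,6,7,9,13,16,20,22,23,24,25,28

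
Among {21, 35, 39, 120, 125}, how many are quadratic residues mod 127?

3

(21/127) = +1 → QR.
(35/127) = +1 → QR.
(39/127) = -1 → non-residue.
(120/127) = +1 → QR.
(125/127) = -1 → non-residue.
Total quadratic residues among the 5: 3.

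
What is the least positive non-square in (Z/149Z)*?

(2/149) = −1, so 2 is the smallest positive non-residue mod 149.

2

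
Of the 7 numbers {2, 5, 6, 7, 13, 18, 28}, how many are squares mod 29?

5

(2/29) = -1 → non-residue.
(5/29) = +1 → QR.
(6/29) = +1 → QR.
(7/29) = +1 → QR.
(13/29) = +1 → QR.
(18/29) = -1 → non-residue.
(28/29) = +1 → QR.
Total quadratic residues among the 7: 5.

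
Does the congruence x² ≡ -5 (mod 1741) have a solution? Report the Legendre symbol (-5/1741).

First reduce: -5 ≡ 1736 (mod 1741).
Pull out 2^3: since 1741 ≡ 5 (mod 8), (2/1741) = -1, so (2/1741)^3 = -1.
Reciprocity: 217 ≡ 1 and 1741 ≡ 1 (mod 4), so (217/1741) = +(1741/217).
Reduce top mod 217: now compute (5/217).
Reciprocity: 5 ≡ 1 and 217 ≡ 1 (mod 4), so (5/217) = +(217/5).
Reduce top mod 5: now compute (2/5).
Pull out 2: since 5 ≡ 5 (mod 8), (2/5) = -1.
Reached (1/5) = 1. Collecting the sign flips along the way, the symbol is +1.

1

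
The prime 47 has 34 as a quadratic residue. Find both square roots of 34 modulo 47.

9, 38

Since 47 ≡ 3 (mod 4), a square root of 34 is 34^((47+1)/4) = 34^12 mod 47.
Repeated squaring: 34^2≡28, 34^4≡32, 34^8≡37 (mod 47).
34^12 = 34^(8+4) ≡ 9 (mod 47).
Check: 9² = 81 ≡ 34 (mod 47). The two roots are 9 and 38.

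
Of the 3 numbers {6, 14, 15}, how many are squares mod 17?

1

(6/17) = -1 → non-residue.
(14/17) = -1 → non-residue.
(15/17) = +1 → QR.
Total quadratic residues among the 3: 1.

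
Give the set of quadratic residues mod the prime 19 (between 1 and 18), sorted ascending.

1 4 5 6 7 9 11 16 17

Square k = 1,…,9 (k and 19−k give the same square):
1²=1, 2²=4, 3²=9, 4²=16, 5²≡6, 6²≡17, 7²≡11, 8²≡7, 9²≡5 (mod 19).
So the quadratic residues mod 19 are {1, 4, 5, 6, 7, 9, 11, 16, 17}.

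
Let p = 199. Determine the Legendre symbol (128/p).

Euler's criterion: (128/199) ≡ 128^99 (mod 199).
128^2 ≡ 66 (mod 199)
128^4 ≡ 177 (mod 199)
128^8 ≡ 86 (mod 199)
128^16 ≡ 33 (mod 199)
128^32 ≡ 94 (mod 199)
128^64 ≡ 80 (mod 199)
128^99 = 128^(64+32+2+1) ≡ 1 (mod 199).
Result is 1, so (128/199) = 1.

1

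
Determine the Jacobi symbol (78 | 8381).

1

Pull out 2: since 8381 ≡ 5 (mod 8), (2/8381) = -1.
Reciprocity: 39 ≡ 3 and 8381 ≡ 1 (mod 4), so (39/8381) = +(8381/39).
Reduce top mod 39: now compute (35/39).
Reciprocity: 35 ≡ 3 and 39 ≡ 3 (mod 4), so (35/39) = −(39/35).
Reduce top mod 35: now compute (4/35).
Pull out 2^2: since 35 ≡ 3 (mod 8), (2/35) = -1, so (2/35)^2 = +1.
Reached (1/35) = 1. Collecting the sign flips along the way, the symbol is +1.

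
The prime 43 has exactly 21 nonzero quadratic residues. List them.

1 4 6 9 10 11 13 14 15 16 17 21 23 24 25 31 35 36 38 40 41

Square k = 1,…,21 (k and 43−k give the same square):
1²=1, 2²=4, 3²=9, 4²=16, 5²=25, 6²=36, 7²≡6, 8²≡21, 9²≡38, 10²≡14, 11²≡35, 12²≡15, 13²≡40, 14²≡24, 15²≡10, 16²≡41, 17²≡31, 18²≡23, 19²≡17, 20²≡13, 21²≡11 (mod 43).
So the quadratic residues mod 43 are {1, 4, 6, 9, 10, 11, 13, 14, 15, 16, 17, 21, 23, 24, 25, 31, 35, 36, 38, 40, 41}.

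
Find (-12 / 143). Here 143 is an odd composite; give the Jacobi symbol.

First reduce: -12 ≡ 131 (mod 143).
Reciprocity: 131 ≡ 3 and 143 ≡ 3 (mod 4), so (131/143) = −(143/131).
Reduce top mod 131: now compute (12/131).
Pull out 2^2: since 131 ≡ 3 (mod 8), (2/131) = -1, so (2/131)^2 = +1.
Reciprocity: 3 ≡ 3 and 131 ≡ 3 (mod 4), so (3/131) = −(131/3).
Reduce top mod 3: now compute (2/3).
Pull out 2: since 3 ≡ 3 (mod 8), (2/3) = -1.
Reached (1/3) = 1. Collecting the sign flips along the way, the symbol is -1.

-1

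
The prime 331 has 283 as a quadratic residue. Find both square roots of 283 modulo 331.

79, 252

Since 331 ≡ 3 (mod 4), a square root of 283 is 283^((331+1)/4) = 283^83 mod 331.
Repeated squaring: 283^2≡318, 283^4≡169, 283^8≡95, 283^16≡88, 283^32≡131, 283^64≡280 (mod 331).
283^83 = 283^(64+16+2+1) ≡ 79 (mod 331).
Check: 79² = 6241 ≡ 283 (mod 331). The two roots are 79 and 252.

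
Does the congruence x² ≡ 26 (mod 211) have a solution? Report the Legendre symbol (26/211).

Pull out 2: since 211 ≡ 3 (mod 8), (2/211) = -1.
Reciprocity: 13 ≡ 1 and 211 ≡ 3 (mod 4), so (13/211) = +(211/13).
Reduce top mod 13: now compute (3/13).
Reciprocity: 3 ≡ 3 and 13 ≡ 1 (mod 4), so (3/13) = +(13/3).
Reduce top mod 3: now compute (1/3).
Reached (1/3) = 1. Collecting the sign flips along the way, the symbol is -1.

-1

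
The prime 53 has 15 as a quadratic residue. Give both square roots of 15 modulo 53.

11, 42

53 ≡ 1 (mod 4), so we find a root by search.
Trying successive values, 11² = 121 ≡ 15 (mod 53). The other root is 53 − 11 = 42.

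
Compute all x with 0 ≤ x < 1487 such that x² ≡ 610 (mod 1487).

465, 1022

Since 1487 ≡ 3 (mod 4), a square root of 610 is 610^((1487+1)/4) = 610^372 mod 1487.
Repeated squaring: 610^2≡350, 610^4≡566, 610^8≡651, 610^16≡6, 610^32≡36, 610^64≡1296, 610^128≡793, 610^256≡1335 (mod 1487).
610^372 = 610^(256+64+32+16+4) ≡ 1022 (mod 1487).
Check: 1022² = 1044484 ≡ 610 (mod 1487). The two roots are 465 and 1022.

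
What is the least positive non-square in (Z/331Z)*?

2

(2/331) = −1, so 2 is the smallest positive non-residue mod 331.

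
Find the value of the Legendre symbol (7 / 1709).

1

Reciprocity: 7 ≡ 3 and 1709 ≡ 1 (mod 4), so (7/1709) = +(1709/7).
Reduce top mod 7: now compute (1/7).
Reached (1/7) = 1. Collecting the sign flips along the way, the symbol is +1.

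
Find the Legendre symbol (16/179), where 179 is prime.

Euler's criterion: (16/179) ≡ 16^89 (mod 179).
16^2 ≡ 77 (mod 179)
16^4 ≡ 22 (mod 179)
16^8 ≡ 126 (mod 179)
16^16 ≡ 124 (mod 179)
16^32 ≡ 161 (mod 179)
16^64 ≡ 145 (mod 179)
16^89 = 16^(64+16+8+1) ≡ 1 (mod 179).
Result is 1, so (16/179) = 1.

1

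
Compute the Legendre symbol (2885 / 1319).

First reduce: 2885 ≡ 247 (mod 1319).
Reciprocity: 247 ≡ 3 and 1319 ≡ 3 (mod 4), so (247/1319) = −(1319/247).
Reduce top mod 247: now compute (84/247).
Pull out 2^2: since 247 ≡ 7 (mod 8), (2/247) = +1, so (2/247)^2 = +1.
Reciprocity: 21 ≡ 1 and 247 ≡ 3 (mod 4), so (21/247) = +(247/21).
Reduce top mod 21: now compute (16/21).
Pull out 2^4: since 21 ≡ 5 (mod 8), (2/21) = -1, so (2/21)^4 = +1.
Reached (1/21) = 1. Collecting the sign flips along the way, the symbol is -1.

-1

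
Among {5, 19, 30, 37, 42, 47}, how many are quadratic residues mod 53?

3

(5/53) = -1 → non-residue.
(19/53) = -1 → non-residue.
(30/53) = -1 → non-residue.
(37/53) = +1 → QR.
(42/53) = +1 → QR.
(47/53) = +1 → QR.
Total quadratic residues among the 6: 3.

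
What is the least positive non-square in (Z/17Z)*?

(2/17) = +1, so 2 is a residue.
(3/17) = −1, so 3 is the smallest positive non-residue mod 17.

3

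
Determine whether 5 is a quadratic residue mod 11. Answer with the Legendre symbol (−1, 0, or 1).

1

Reciprocity: 5 ≡ 1 and 11 ≡ 3 (mod 4), so (5/11) = +(11/5).
Reduce top mod 5: now compute (1/5).
Reached (1/5) = 1. Collecting the sign flips along the way, the symbol is +1.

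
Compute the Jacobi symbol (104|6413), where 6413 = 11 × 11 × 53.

-1

Pull out 2^3: since 6413 ≡ 5 (mod 8), (2/6413) = -1, so (2/6413)^3 = -1.
Reciprocity: 13 ≡ 1 and 6413 ≡ 1 (mod 4), so (13/6413) = +(6413/13).
Reduce top mod 13: now compute (4/13).
Pull out 2^2: since 13 ≡ 5 (mod 8), (2/13) = -1, so (2/13)^2 = +1.
Reached (1/13) = 1. Collecting the sign flips along the way, the symbol is -1.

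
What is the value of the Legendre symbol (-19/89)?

Euler's criterion: (-19/89) ≡ 70^44 (mod 89).
70^2 ≡ 5 (mod 89)
70^4 ≡ 25 (mod 89)
70^8 ≡ 2 (mod 89)
70^16 ≡ 4 (mod 89)
70^32 ≡ 16 (mod 89)
70^44 = 70^(32+8+4) ≡ 88 (mod 89).
Result is 88 ≡ −1, so (-19/89) = −1.

-1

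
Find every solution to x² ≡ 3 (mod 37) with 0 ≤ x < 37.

37 ≡ 1 (mod 4), so we find a root by search.
Trying successive values, 15² = 225 ≡ 3 (mod 37). The other root is 37 − 15 = 22.

15, 22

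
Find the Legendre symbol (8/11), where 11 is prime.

-1

Euler's criterion: (8/11) ≡ 8^5 (mod 11).
8^2 ≡ 9 (mod 11)
8^4 ≡ 4 (mod 11)
8^5 = 8^(4+1) ≡ 10 (mod 11).
Result is 10 ≡ −1, so (8/11) = −1.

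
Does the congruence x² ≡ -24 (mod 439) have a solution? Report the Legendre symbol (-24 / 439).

Euler's criterion: (-24/439) ≡ 415^219 (mod 439).
415^2 ≡ 137 (mod 439)
415^4 ≡ 331 (mod 439)
415^8 ≡ 250 (mod 439)
415^16 ≡ 162 (mod 439)
415^32 ≡ 343 (mod 439)
415^64 ≡ 436 (mod 439)
415^128 ≡ 9 (mod 439)
415^219 = 415^(128+64+16+8+2+1) ≡ 1 (mod 439).
Result is 1, so (-24/439) = 1.

1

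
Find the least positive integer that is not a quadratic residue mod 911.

(2/911) = +1, so 2 is a residue.
(3/911) = +1, so 3 is a residue.
(4/911) = +1, so 4 is a residue.
(5/911) = +1, so 5 is a residue.
(6/911) = +1, so 6 is a residue.
(7/911) = −1, so 7 is the smallest positive non-residue mod 911.

7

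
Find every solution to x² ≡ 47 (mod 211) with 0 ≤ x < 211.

70, 141

Since 211 ≡ 3 (mod 4), a square root of 47 is 47^((211+1)/4) = 47^53 mod 211.
Repeated squaring: 47^2≡99, 47^4≡95, 47^8≡163, 47^16≡194, 47^32≡78 (mod 211).
47^53 = 47^(32+16+4+1) ≡ 70 (mod 211).
Check: 70² = 4900 ≡ 47 (mod 211). The two roots are 70 and 141.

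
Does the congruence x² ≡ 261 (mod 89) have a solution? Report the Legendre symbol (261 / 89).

-1

First reduce: 261 ≡ 83 (mod 89).
Reciprocity: 83 ≡ 3 and 89 ≡ 1 (mod 4), so (83/89) = +(89/83).
Reduce top mod 83: now compute (6/83).
Pull out 2: since 83 ≡ 3 (mod 8), (2/83) = -1.
Reciprocity: 3 ≡ 3 and 83 ≡ 3 (mod 4), so (3/83) = −(83/3).
Reduce top mod 3: now compute (2/3).
Pull out 2: since 3 ≡ 3 (mod 8), (2/3) = -1.
Reached (1/3) = 1. Collecting the sign flips along the way, the symbol is -1.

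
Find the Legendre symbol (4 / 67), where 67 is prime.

Pull out 2^2: since 67 ≡ 3 (mod 8), (2/67) = -1, so (2/67)^2 = +1.
Reached (1/67) = 1. Collecting the sign flips along the way, the symbol is +1.

1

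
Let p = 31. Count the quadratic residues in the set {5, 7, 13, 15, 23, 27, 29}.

(5/31) = +1 → QR.
(7/31) = +1 → QR.
(13/31) = -1 → non-residue.
(15/31) = -1 → non-residue.
(23/31) = -1 → non-residue.
(27/31) = -1 → non-residue.
(29/31) = -1 → non-residue.
Total quadratic residues among the 7: 2.

2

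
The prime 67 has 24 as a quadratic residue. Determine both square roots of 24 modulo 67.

15, 52

Since 67 ≡ 3 (mod 4), a square root of 24 is 24^((67+1)/4) = 24^17 mod 67.
Repeated squaring: 24^2≡40, 24^4≡59, 24^8≡64, 24^16≡9 (mod 67).
24^17 = 24^(16+1) ≡ 15 (mod 67).
Check: 15² = 225 ≡ 24 (mod 67). The two roots are 15 and 52.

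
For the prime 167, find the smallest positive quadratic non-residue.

(2/167) = +1, so 2 is a residue.
(3/167) = +1, so 3 is a residue.
(4/167) = +1, so 4 is a residue.
(5/167) = −1, so 5 is the smallest positive non-residue mod 167.

5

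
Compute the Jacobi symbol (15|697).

Reciprocity: 15 ≡ 3 and 697 ≡ 1 (mod 4), so (15/697) = +(697/15).
Reduce top mod 15: now compute (7/15).
Reciprocity: 7 ≡ 3 and 15 ≡ 3 (mod 4), so (7/15) = −(15/7).
Reduce top mod 7: now compute (1/7).
Reached (1/7) = 1. Collecting the sign flips along the way, the symbol is -1.

-1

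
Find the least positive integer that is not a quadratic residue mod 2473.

(2/2473) = +1, so 2 is a residue.
(3/2473) = +1, so 3 is a residue.
(4/2473) = +1, so 4 is a residue.
(5/2473) = −1, so 5 is the smallest positive non-residue mod 2473.

5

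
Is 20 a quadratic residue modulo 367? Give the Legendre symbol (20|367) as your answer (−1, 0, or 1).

Pull out 2^2: since 367 ≡ 7 (mod 8), (2/367) = +1, so (2/367)^2 = +1.
Reciprocity: 5 ≡ 1 and 367 ≡ 3 (mod 4), so (5/367) = +(367/5).
Reduce top mod 5: now compute (2/5).
Pull out 2: since 5 ≡ 5 (mod 8), (2/5) = -1.
Reached (1/5) = 1. Collecting the sign flips along the way, the symbol is -1.

-1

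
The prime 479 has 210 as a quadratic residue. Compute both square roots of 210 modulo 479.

Since 479 ≡ 3 (mod 4), a square root of 210 is 210^((479+1)/4) = 210^120 mod 479.
Repeated squaring: 210^2≡32, 210^4≡66, 210^8≡45, 210^16≡109, 210^32≡385, 210^64≡214 (mod 479).
210^120 = 210^(64+32+16+8) ≡ 230 (mod 479).
Check: 230² = 52900 ≡ 210 (mod 479). The two roots are 230 and 249.

230, 249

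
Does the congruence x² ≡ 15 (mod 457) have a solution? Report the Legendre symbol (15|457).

Reciprocity: 15 ≡ 3 and 457 ≡ 1 (mod 4), so (15/457) = +(457/15).
Reduce top mod 15: now compute (7/15).
Reciprocity: 7 ≡ 3 and 15 ≡ 3 (mod 4), so (7/15) = −(15/7).
Reduce top mod 7: now compute (1/7).
Reached (1/7) = 1. Collecting the sign flips along the way, the symbol is -1.

-1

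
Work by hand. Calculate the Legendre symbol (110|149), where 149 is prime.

Pull out 2: since 149 ≡ 5 (mod 8), (2/149) = -1.
Reciprocity: 55 ≡ 3 and 149 ≡ 1 (mod 4), so (55/149) = +(149/55).
Reduce top mod 55: now compute (39/55).
Reciprocity: 39 ≡ 3 and 55 ≡ 3 (mod 4), so (39/55) = −(55/39).
Reduce top mod 39: now compute (16/39).
Pull out 2^4: since 39 ≡ 7 (mod 8), (2/39) = +1, so (2/39)^4 = +1.
Reached (1/39) = 1. Collecting the sign flips along the way, the symbol is +1.

1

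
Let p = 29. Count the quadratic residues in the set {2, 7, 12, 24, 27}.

(2/29) = -1 → non-residue.
(7/29) = +1 → QR.
(12/29) = -1 → non-residue.
(24/29) = +1 → QR.
(27/29) = -1 → non-residue.
Total quadratic residues among the 5: 2.

2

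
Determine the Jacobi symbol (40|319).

1

Pull out 2^3: since 319 ≡ 7 (mod 8), (2/319) = +1, so (2/319)^3 = +1.
Reciprocity: 5 ≡ 1 and 319 ≡ 3 (mod 4), so (5/319) = +(319/5).
Reduce top mod 5: now compute (4/5).
Pull out 2^2: since 5 ≡ 5 (mod 8), (2/5) = -1, so (2/5)^2 = +1.
Reached (1/5) = 1. Collecting the sign flips along the way, the symbol is +1.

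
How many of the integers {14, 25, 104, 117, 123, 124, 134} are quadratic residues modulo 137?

3

(14/137) = +1 → QR.
(25/137) = +1 → QR.
(104/137) = -1 → non-residue.
(117/137) = -1 → non-residue.
(123/137) = +1 → QR.
(124/137) = -1 → non-residue.
(134/137) = -1 → non-residue.
Total quadratic residues among the 7: 3.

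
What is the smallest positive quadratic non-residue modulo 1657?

5

(2/1657) = +1, so 2 is a residue.
(3/1657) = +1, so 3 is a residue.
(4/1657) = +1, so 4 is a residue.
(5/1657) = −1, so 5 is the smallest positive non-residue mod 1657.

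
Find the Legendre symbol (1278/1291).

-1

Pull out 2: since 1291 ≡ 3 (mod 8), (2/1291) = -1.
Reciprocity: 639 ≡ 3 and 1291 ≡ 3 (mod 4), so (639/1291) = −(1291/639).
Reduce top mod 639: now compute (13/639).
Reciprocity: 13 ≡ 1 and 639 ≡ 3 (mod 4), so (13/639) = +(639/13).
Reduce top mod 13: now compute (2/13).
Pull out 2: since 13 ≡ 5 (mod 8), (2/13) = -1.
Reached (1/13) = 1. Collecting the sign flips along the way, the symbol is -1.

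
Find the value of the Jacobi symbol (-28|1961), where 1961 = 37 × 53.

First reduce: -28 ≡ 1933 (mod 1961).
Reciprocity: 1933 ≡ 1 and 1961 ≡ 1 (mod 4), so (1933/1961) = +(1961/1933).
Reduce top mod 1933: now compute (28/1933).
Pull out 2^2: since 1933 ≡ 5 (mod 8), (2/1933) = -1, so (2/1933)^2 = +1.
Reciprocity: 7 ≡ 3 and 1933 ≡ 1 (mod 4), so (7/1933) = +(1933/7).
Reduce top mod 7: now compute (1/7).
Reached (1/7) = 1. Collecting the sign flips along the way, the symbol is +1.

1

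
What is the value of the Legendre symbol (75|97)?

1

Reciprocity: 75 ≡ 3 and 97 ≡ 1 (mod 4), so (75/97) = +(97/75).
Reduce top mod 75: now compute (22/75).
Pull out 2: since 75 ≡ 3 (mod 8), (2/75) = -1.
Reciprocity: 11 ≡ 3 and 75 ≡ 3 (mod 4), so (11/75) = −(75/11).
Reduce top mod 11: now compute (9/11).
Reciprocity: 9 ≡ 1 and 11 ≡ 3 (mod 4), so (9/11) = +(11/9).
Reduce top mod 9: now compute (2/9).
Pull out 2: since 9 ≡ 1 (mod 8), (2/9) = +1.
Reached (1/9) = 1. Collecting the sign flips along the way, the symbol is +1.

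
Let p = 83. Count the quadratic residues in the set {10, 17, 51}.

3

(10/83) = +1 → QR.
(17/83) = +1 → QR.
(51/83) = +1 → QR.
Total quadratic residues among the 3: 3.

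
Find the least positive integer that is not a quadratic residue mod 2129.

(2/2129) = +1, so 2 is a residue.
(3/2129) = −1, so 3 is the smallest positive non-residue mod 2129.

3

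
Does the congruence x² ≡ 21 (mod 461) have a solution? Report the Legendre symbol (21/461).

1

Reciprocity: 21 ≡ 1 and 461 ≡ 1 (mod 4), so (21/461) = +(461/21).
Reduce top mod 21: now compute (20/21).
Pull out 2^2: since 21 ≡ 5 (mod 8), (2/21) = -1, so (2/21)^2 = +1.
Reciprocity: 5 ≡ 1 and 21 ≡ 1 (mod 4), so (5/21) = +(21/5).
Reduce top mod 5: now compute (1/5).
Reached (1/5) = 1. Collecting the sign flips along the way, the symbol is +1.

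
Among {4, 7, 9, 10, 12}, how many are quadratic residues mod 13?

4

(4/13) = +1 → QR.
(7/13) = -1 → non-residue.
(9/13) = +1 → QR.
(10/13) = +1 → QR.
(12/13) = +1 → QR.
Total quadratic residues among the 5: 4.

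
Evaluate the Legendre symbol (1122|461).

First reduce: 1122 ≡ 200 (mod 461).
Pull out 2^3: since 461 ≡ 5 (mod 8), (2/461) = -1, so (2/461)^3 = -1.
Reciprocity: 25 ≡ 1 and 461 ≡ 1 (mod 4), so (25/461) = +(461/25).
Reduce top mod 25: now compute (11/25).
Reciprocity: 11 ≡ 3 and 25 ≡ 1 (mod 4), so (11/25) = +(25/11).
Reduce top mod 11: now compute (3/11).
Reciprocity: 3 ≡ 3 and 11 ≡ 3 (mod 4), so (3/11) = −(11/3).
Reduce top mod 3: now compute (2/3).
Pull out 2: since 3 ≡ 3 (mod 8), (2/3) = -1.
Reached (1/3) = 1. Collecting the sign flips along the way, the symbol is -1.

-1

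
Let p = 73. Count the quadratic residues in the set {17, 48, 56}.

1

(17/73) = -1 → non-residue.
(48/73) = +1 → QR.
(56/73) = -1 → non-residue.
Total quadratic residues among the 3: 1.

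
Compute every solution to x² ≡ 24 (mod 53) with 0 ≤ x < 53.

53 ≡ 1 (mod 4), so we find a root by search.
Trying successive values, 17² = 289 ≡ 24 (mod 53). The other root is 53 − 17 = 36.

17, 36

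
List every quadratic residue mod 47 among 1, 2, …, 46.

1,2,3,4,6,7,8,9,12,14,16,17,18,21,24,25,27,28,32,34,36,37,42

Square k = 1,…,23 (k and 47−k give the same square):
1²=1, 2²=4, 3²=9, 4²=16, 5²=25, 6²=36, 7²≡2, 8²≡17, 9²≡34, 10²≡6, 11²≡27, 12²≡3, 13²≡28, 14²≡8, 15²≡37, 16²≡21, 17²≡7, 18²≡42, 19²≡32, 20²≡24, 21²≡18, 22²≡14, 23²≡12 (mod 47).
So the quadratic residues mod 47 are {1, 2, 3, 4, 6, 7, 8, 9, 12, 14, 16, 17, 18, 21, 24, 25, 27, 28, 32, 34, 36, 37, 42}.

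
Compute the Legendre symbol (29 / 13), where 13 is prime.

1

First reduce: 29 ≡ 3 (mod 13).
Reciprocity: 3 ≡ 3 and 13 ≡ 1 (mod 4), so (3/13) = +(13/3).
Reduce top mod 3: now compute (1/3).
Reached (1/3) = 1. Collecting the sign flips along the way, the symbol is +1.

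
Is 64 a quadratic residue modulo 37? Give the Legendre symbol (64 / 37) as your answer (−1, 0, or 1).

1

First reduce: 64 ≡ 27 (mod 37).
Reciprocity: 27 ≡ 3 and 37 ≡ 1 (mod 4), so (27/37) = +(37/27).
Reduce top mod 27: now compute (10/27).
Pull out 2: since 27 ≡ 3 (mod 8), (2/27) = -1.
Reciprocity: 5 ≡ 1 and 27 ≡ 3 (mod 4), so (5/27) = +(27/5).
Reduce top mod 5: now compute (2/5).
Pull out 2: since 5 ≡ 5 (mod 8), (2/5) = -1.
Reached (1/5) = 1. Collecting the sign flips along the way, the symbol is +1.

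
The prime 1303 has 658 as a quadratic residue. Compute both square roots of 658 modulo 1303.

Since 1303 ≡ 3 (mod 4), a square root of 658 is 658^((1303+1)/4) = 658^326 mod 1303.
Repeated squaring: 658^2≡368, 658^4≡1215, 658^8≡1229, 658^16≡264, 658^32≡637, 658^64≡536, 658^128≡636, 658^256≡566 (mod 1303).
658^326 = 658^(256+64+4+2) ≡ 406 (mod 1303).
Check: 406² = 164836 ≡ 658 (mod 1303). The two roots are 406 and 897.

406, 897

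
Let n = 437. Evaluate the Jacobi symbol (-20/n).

First reduce: -20 ≡ 417 (mod 437).
Reciprocity: 417 ≡ 1 and 437 ≡ 1 (mod 4), so (417/437) = +(437/417).
Reduce top mod 417: now compute (20/417).
Pull out 2^2: since 417 ≡ 1 (mod 8), (2/417) = +1, so (2/417)^2 = +1.
Reciprocity: 5 ≡ 1 and 417 ≡ 1 (mod 4), so (5/417) = +(417/5).
Reduce top mod 5: now compute (2/5).
Pull out 2: since 5 ≡ 5 (mod 8), (2/5) = -1.
Reached (1/5) = 1. Collecting the sign flips along the way, the symbol is -1.

-1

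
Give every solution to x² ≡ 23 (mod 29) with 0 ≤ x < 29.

29 ≡ 1 (mod 4), so we find a root by search.
Trying successive values, 9² = 81 ≡ 23 (mod 29). The other root is 29 − 9 = 20.

9, 20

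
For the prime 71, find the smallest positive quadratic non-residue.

(2/71) = +1, so 2 is a residue.
(3/71) = +1, so 3 is a residue.
(4/71) = +1, so 4 is a residue.
(5/71) = +1, so 5 is a residue.
(6/71) = +1, so 6 is a residue.
(7/71) = −1, so 7 is the smallest positive non-residue mod 71.

7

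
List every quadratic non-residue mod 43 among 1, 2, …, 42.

Square k = 1,…,21 (k and 43−k give the same square):
1²=1, 2²=4, 3²=9, 4²=16, 5²=25, 6²=36, 7²≡6, 8²≡21, 9²≡38, 10²≡14, 11²≡35, 12²≡15, 13²≡40, 14²≡24, 15²≡10, 16²≡41, 17²≡31, 18²≡23, 19²≡17, 20²≡13, 21²≡11 (mod 43).
The residues are {1, 4, 6, 9, 10, 11, 13, 14, 15, 16, 17, 21, 23, 24, 25, 31, 35, 36, 38, 40, 41}; the non-residues are the remaining 21 nonzero classes.

2 3 5 7 8 12 18 19 20 22 26 27 28 29 30 32 33 34 37 39 42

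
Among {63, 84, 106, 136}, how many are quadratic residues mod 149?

1

(63/149) = +1 → QR.
(84/149) = -1 → non-residue.
(106/149) = -1 → non-residue.
(136/149) = -1 → non-residue.
Total quadratic residues among the 4: 1.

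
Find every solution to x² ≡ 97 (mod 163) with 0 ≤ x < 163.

Since 163 ≡ 3 (mod 4), a square root of 97 is 97^((163+1)/4) = 97^41 mod 163.
Repeated squaring: 97^2≡118, 97^4≡69, 97^8≡34, 97^16≡15, 97^32≡62 (mod 163).
97^41 = 97^(32+8+1) ≡ 74 (mod 163).
Check: 74² = 5476 ≡ 97 (mod 163). The two roots are 74 and 89.

74, 89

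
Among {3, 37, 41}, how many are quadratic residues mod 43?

(3/43) = -1 → non-residue.
(37/43) = -1 → non-residue.
(41/43) = +1 → QR.
Total quadratic residues among the 3: 1.

1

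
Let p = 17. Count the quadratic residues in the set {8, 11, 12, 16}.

(8/17) = +1 → QR.
(11/17) = -1 → non-residue.
(12/17) = -1 → non-residue.
(16/17) = +1 → QR.
Total quadratic residues among the 4: 2.

2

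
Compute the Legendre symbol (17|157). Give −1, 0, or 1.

1

Reciprocity: 17 ≡ 1 and 157 ≡ 1 (mod 4), so (17/157) = +(157/17).
Reduce top mod 17: now compute (4/17).
Pull out 2^2: since 17 ≡ 1 (mod 8), (2/17) = +1, so (2/17)^2 = +1.
Reached (1/17) = 1. Collecting the sign flips along the way, the symbol is +1.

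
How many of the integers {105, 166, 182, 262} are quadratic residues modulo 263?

2

(105/263) = +1 → QR.
(166/263) = +1 → QR.
(182/263) = -1 → non-residue.
(262/263) = -1 → non-residue.
Total quadratic residues among the 4: 2.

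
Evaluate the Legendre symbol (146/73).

First reduce: 146 ≡ 0 (mod 73).
Top reduces to 0: gcd > 1, so the symbol is 0.

0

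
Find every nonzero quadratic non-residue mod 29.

2,3,8,10,11,12,14,15,17,18,19,21,26,27

Square k = 1,…,14 (k and 29−k give the same square):
1²=1, 2²=4, 3²=9, 4²=16, 5²=25, 6²≡7, 7²≡20, 8²≡6, 9²≡23, 10²≡13, 11²≡5, 12²≡28, 13²≡24, 14²≡22 (mod 29).
The residues are {1, 4, 5, 6, 7, 9, 13, 16, 20, 22, 23, 24, 25, 28}; the non-residues are the remaining 14 nonzero classes.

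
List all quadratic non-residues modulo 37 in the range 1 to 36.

Square k = 1,…,18 (k and 37−k give the same square):
1²=1, 2²=4, 3²=9, 4²=16, 5²=25, 6²=36, 7²≡12, 8²≡27, 9²≡7, 10²≡26, 11²≡10, 12²≡33, 13²≡21, 14²≡11, 15²≡3, 16²≡34, 17²≡30, 18²≡28 (mod 37).
The residues are {1, 3, 4, 7, 9, 10, 11, 12, 16, 21, 25, 26, 27, 28, 30, 33, 34, 36}; the non-residues are the remaining 18 nonzero classes.

2,5,6,8,13,14,15,17,18,19,20,22,23,24,29,31,32,35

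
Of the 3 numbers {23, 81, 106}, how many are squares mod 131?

1

(23/131) = -1 → non-residue.
(81/131) = +1 → QR.
(106/131) = -1 → non-residue.
Total quadratic residues among the 3: 1.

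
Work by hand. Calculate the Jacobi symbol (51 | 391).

Reciprocity: 51 ≡ 3 and 391 ≡ 3 (mod 4), so (51/391) = −(391/51).
Reduce top mod 51: now compute (34/51).
Pull out 2: since 51 ≡ 3 (mod 8), (2/51) = -1.
Reciprocity: 17 ≡ 1 and 51 ≡ 3 (mod 4), so (17/51) = +(51/17).
Reduce top mod 17: now compute (0/17).
Top reduces to 0: gcd > 1, so the symbol is 0.

0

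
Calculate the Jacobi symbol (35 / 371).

0

Reciprocity: 35 ≡ 3 and 371 ≡ 3 (mod 4), so (35/371) = −(371/35).
Reduce top mod 35: now compute (21/35).
Reciprocity: 21 ≡ 1 and 35 ≡ 3 (mod 4), so (21/35) = +(35/21).
Reduce top mod 21: now compute (14/21).
Pull out 2: since 21 ≡ 5 (mod 8), (2/21) = -1.
Reciprocity: 7 ≡ 3 and 21 ≡ 1 (mod 4), so (7/21) = +(21/7).
Reduce top mod 7: now compute (0/7).
Top reduces to 0: gcd > 1, so the symbol is 0.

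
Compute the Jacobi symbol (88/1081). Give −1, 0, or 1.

1

Pull out 2^3: since 1081 ≡ 1 (mod 8), (2/1081) = +1, so (2/1081)^3 = +1.
Reciprocity: 11 ≡ 3 and 1081 ≡ 1 (mod 4), so (11/1081) = +(1081/11).
Reduce top mod 11: now compute (3/11).
Reciprocity: 3 ≡ 3 and 11 ≡ 3 (mod 4), so (3/11) = −(11/3).
Reduce top mod 3: now compute (2/3).
Pull out 2: since 3 ≡ 3 (mod 8), (2/3) = -1.
Reached (1/3) = 1. Collecting the sign flips along the way, the symbol is +1.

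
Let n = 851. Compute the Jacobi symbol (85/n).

Reciprocity: 85 ≡ 1 and 851 ≡ 3 (mod 4), so (85/851) = +(851/85).
Reduce top mod 85: now compute (1/85).
Reached (1/85) = 1. Collecting the sign flips along the way, the symbol is +1.

1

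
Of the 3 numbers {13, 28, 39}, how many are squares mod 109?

(13/109) = -1 → non-residue.
(28/109) = +1 → QR.
(39/109) = -1 → non-residue.
Total quadratic residues among the 3: 1.

1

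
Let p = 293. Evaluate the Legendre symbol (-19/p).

First reduce: -19 ≡ 274 (mod 293).
Pull out 2: since 293 ≡ 5 (mod 8), (2/293) = -1.
Reciprocity: 137 ≡ 1 and 293 ≡ 1 (mod 4), so (137/293) = +(293/137).
Reduce top mod 137: now compute (19/137).
Reciprocity: 19 ≡ 3 and 137 ≡ 1 (mod 4), so (19/137) = +(137/19).
Reduce top mod 19: now compute (4/19).
Pull out 2^2: since 19 ≡ 3 (mod 8), (2/19) = -1, so (2/19)^2 = +1.
Reached (1/19) = 1. Collecting the sign flips along the way, the symbol is -1.

-1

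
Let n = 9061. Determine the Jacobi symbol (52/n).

Pull out 2^2: since 9061 ≡ 5 (mod 8), (2/9061) = -1, so (2/9061)^2 = +1.
Reciprocity: 13 ≡ 1 and 9061 ≡ 1 (mod 4), so (13/9061) = +(9061/13).
Reduce top mod 13: now compute (0/13).
Top reduces to 0: gcd > 1, so the symbol is 0.

0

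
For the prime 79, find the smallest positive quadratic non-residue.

3

(2/79) = +1, so 2 is a residue.
(3/79) = −1, so 3 is the smallest positive non-residue mod 79.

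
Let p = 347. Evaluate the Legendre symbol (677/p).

1

Euler's criterion: (677/347) ≡ 330^173 (mod 347).
330^2 ≡ 289 (mod 347)
330^4 ≡ 241 (mod 347)
330^8 ≡ 132 (mod 347)
330^16 ≡ 74 (mod 347)
330^32 ≡ 271 (mod 347)
330^64 ≡ 224 (mod 347)
330^128 ≡ 208 (mod 347)
330^173 = 330^(128+32+8+4+1) ≡ 1 (mod 347).
Result is 1, so (677/347) = 1.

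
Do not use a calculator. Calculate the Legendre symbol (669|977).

1

Euler's criterion: (669/977) ≡ 669^488 (mod 977).
669^2 ≡ 95 (mod 977)
669^4 ≡ 232 (mod 977)
669^8 ≡ 89 (mod 977)
669^16 ≡ 105 (mod 977)
669^32 ≡ 278 (mod 977)
669^64 ≡ 101 (mod 977)
669^128 ≡ 431 (mod 977)
669^256 ≡ 131 (mod 977)
669^488 = 669^(256+128+64+32+8) ≡ 1 (mod 977).
Result is 1, so (669/977) = 1.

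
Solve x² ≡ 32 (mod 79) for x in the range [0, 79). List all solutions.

36, 43

Since 79 ≡ 3 (mod 4), a square root of 32 is 32^((79+1)/4) = 32^20 mod 79.
Repeated squaring: 32^2≡76, 32^4≡9, 32^8≡2, 32^16≡4 (mod 79).
32^20 = 32^(16+4) ≡ 36 (mod 79).
Check: 36² = 1296 ≡ 32 (mod 79). The two roots are 36 and 43.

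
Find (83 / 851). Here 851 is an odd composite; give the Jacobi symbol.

-1

Reciprocity: 83 ≡ 3 and 851 ≡ 3 (mod 4), so (83/851) = −(851/83).
Reduce top mod 83: now compute (21/83).
Reciprocity: 21 ≡ 1 and 83 ≡ 3 (mod 4), so (21/83) = +(83/21).
Reduce top mod 21: now compute (20/21).
Pull out 2^2: since 21 ≡ 5 (mod 8), (2/21) = -1, so (2/21)^2 = +1.
Reciprocity: 5 ≡ 1 and 21 ≡ 1 (mod 4), so (5/21) = +(21/5).
Reduce top mod 5: now compute (1/5).
Reached (1/5) = 1. Collecting the sign flips along the way, the symbol is -1.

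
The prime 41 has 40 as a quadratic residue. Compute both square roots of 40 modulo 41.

9, 32

41 ≡ 1 (mod 4), so we find a root by search.
Trying successive values, 9² = 81 ≡ 40 (mod 41). The other root is 41 − 9 = 32.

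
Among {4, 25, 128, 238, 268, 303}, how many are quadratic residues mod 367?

4

(4/367) = +1 → QR.
(25/367) = +1 → QR.
(128/367) = +1 → QR.
(238/367) = -1 → non-residue.
(268/367) = +1 → QR.
(303/367) = -1 → non-residue.
Total quadratic residues among the 6: 4.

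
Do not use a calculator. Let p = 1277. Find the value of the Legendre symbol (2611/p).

First reduce: 2611 ≡ 57 (mod 1277).
Reciprocity: 57 ≡ 1 and 1277 ≡ 1 (mod 4), so (57/1277) = +(1277/57).
Reduce top mod 57: now compute (23/57).
Reciprocity: 23 ≡ 3 and 57 ≡ 1 (mod 4), so (23/57) = +(57/23).
Reduce top mod 23: now compute (11/23).
Reciprocity: 11 ≡ 3 and 23 ≡ 3 (mod 4), so (11/23) = −(23/11).
Reduce top mod 11: now compute (1/11).
Reached (1/11) = 1. Collecting the sign flips along the way, the symbol is -1.

-1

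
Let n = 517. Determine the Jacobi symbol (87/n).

1

Reciprocity: 87 ≡ 3 and 517 ≡ 1 (mod 4), so (87/517) = +(517/87).
Reduce top mod 87: now compute (82/87).
Pull out 2: since 87 ≡ 7 (mod 8), (2/87) = +1.
Reciprocity: 41 ≡ 1 and 87 ≡ 3 (mod 4), so (41/87) = +(87/41).
Reduce top mod 41: now compute (5/41).
Reciprocity: 5 ≡ 1 and 41 ≡ 1 (mod 4), so (5/41) = +(41/5).
Reduce top mod 5: now compute (1/5).
Reached (1/5) = 1. Collecting the sign flips along the way, the symbol is +1.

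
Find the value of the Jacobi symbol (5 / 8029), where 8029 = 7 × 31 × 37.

1

Reciprocity: 5 ≡ 1 and 8029 ≡ 1 (mod 4), so (5/8029) = +(8029/5).
Reduce top mod 5: now compute (4/5).
Pull out 2^2: since 5 ≡ 5 (mod 8), (2/5) = -1, so (2/5)^2 = +1.
Reached (1/5) = 1. Collecting the sign flips along the way, the symbol is +1.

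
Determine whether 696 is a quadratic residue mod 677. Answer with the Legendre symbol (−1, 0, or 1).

Euler's criterion: (696/677) ≡ 19^338 (mod 677).
19^2 ≡ 361 (mod 677)
19^4 ≡ 337 (mod 677)
19^8 ≡ 510 (mod 677)
19^16 ≡ 132 (mod 677)
19^32 ≡ 499 (mod 677)
19^64 ≡ 542 (mod 677)
19^128 ≡ 623 (mod 677)
19^256 ≡ 208 (mod 677)
19^338 = 19^(256+64+16+2) ≡ 676 (mod 677).
Result is 676 ≡ −1, so (696/677) = −1.

-1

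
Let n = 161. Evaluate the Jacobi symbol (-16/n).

First reduce: -16 ≡ 145 (mod 161).
Reciprocity: 145 ≡ 1 and 161 ≡ 1 (mod 4), so (145/161) = +(161/145).
Reduce top mod 145: now compute (16/145).
Pull out 2^4: since 145 ≡ 1 (mod 8), (2/145) = +1, so (2/145)^4 = +1.
Reached (1/145) = 1. Collecting the sign flips along the way, the symbol is +1.

1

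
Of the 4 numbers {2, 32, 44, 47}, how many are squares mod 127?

4

(2/127) = +1 → QR.
(32/127) = +1 → QR.
(44/127) = +1 → QR.
(47/127) = +1 → QR.
Total quadratic residues among the 4: 4.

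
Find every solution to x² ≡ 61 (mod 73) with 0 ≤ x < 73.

73 ≡ 1 (mod 4), so we find a root by search.
Trying successive values, 34² = 1156 ≡ 61 (mod 73). The other root is 73 − 34 = 39.

34, 39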